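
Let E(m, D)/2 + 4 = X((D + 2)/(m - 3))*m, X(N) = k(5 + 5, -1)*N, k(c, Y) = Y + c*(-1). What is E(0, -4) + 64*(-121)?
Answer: -7752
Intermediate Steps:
k(c, Y) = Y - c
X(N) = -11*N (X(N) = (-1 - (5 + 5))*N = (-1 - 1*10)*N = (-1 - 10)*N = -11*N)
E(m, D) = -8 - 22*m*(2 + D)/(-3 + m) (E(m, D) = -8 + 2*((-11*(D + 2)/(m - 3))*m) = -8 + 2*((-11*(2 + D)/(-3 + m))*m) = -8 + 2*(-11*m*(2 + D)/(-3 + m)) = -8 - 22*m*(2 + D)/(-3 + m))
E(0, -4) + 64*(-121) = 2*(12 - 26*0 - 11*(-4)*0)/(-3 + 0) + 64*(-121) = 2*(12 + 0 + 0)/(-3) - 7744 = 2*(-⅓)*12 - 7744 = -8 - 7744 = -7752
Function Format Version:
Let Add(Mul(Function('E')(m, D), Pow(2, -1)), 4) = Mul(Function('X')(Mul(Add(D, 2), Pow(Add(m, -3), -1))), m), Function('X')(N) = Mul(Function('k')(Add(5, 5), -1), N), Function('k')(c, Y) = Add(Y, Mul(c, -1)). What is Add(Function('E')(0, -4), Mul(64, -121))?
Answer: -7752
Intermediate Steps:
Function('k')(c, Y) = Add(Y, Mul(-1, c))
Function('X')(N) = Mul(-11, N) (Function('X')(N) = Mul(Add(-1, Mul(-1, Add(5, 5))), N) = Mul(Add(-1, Mul(-1, 10)), N) = Mul(Add(-1, -10), N) = Mul(-11, N))
Function('E')(m, D) = Add(-8, Mul(-22, m, Pow(Add(-3, m), -1), Add(2, D))) (Function('E')(m, D) = Add(-8, Mul(2, Mul(Mul(-11, Mul(Add(D, 2), Pow(Add(m, -3), -1))), m))) = Add(-8, Mul(2, Mul(Mul(-11, Mul(Add(2, D), Pow(Add(-3, m), -1))), m))) = Add(-8, Mul(2, Mul(Mul(-11, Mul(Pow(Add(-3, m), -1), Add(2, D))), m))) = Add(-8, Mul(2, Mul(Mul(-11, Pow(Add(-3, m), -1), Add(2, D)), m))) = Add(-8, Mul(2, Mul(-11, m, Pow(Add(-3, m), -1), Add(2, D)))) = Add(-8, Mul(-22, m, Pow(Add(-3, m), -1), Add(2, D))))
Add(Function('E')(0, -4), Mul(64, -121)) = Add(Mul(2, Pow(Add(-3, 0), -1), Add(12, Mul(-26, 0), Mul(-11, -4, 0))), Mul(64, -121)) = Add(Mul(2, Pow(-3, -1), Add(12, 0, 0)), -7744) = Add(Mul(2, Rational(-1, 3), 12), -7744) = Add(-8, -7744) = -7752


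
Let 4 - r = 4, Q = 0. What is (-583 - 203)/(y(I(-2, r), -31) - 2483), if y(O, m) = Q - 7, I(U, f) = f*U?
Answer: 131/415 ≈ 0.31566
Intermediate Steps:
r = 0 (r = 4 - 1*4 = 4 - 4 = 0)
I(U, f) = U*f
y(O, m) = -7 (y(O, m) = 0 - 7 = -7)
(-583 - 203)/(y(I(-2, r), -31) - 2483) = (-583 - 203)/(-7 - 2483) = -786/(-2490) = -786*(-1/2490) = 131/415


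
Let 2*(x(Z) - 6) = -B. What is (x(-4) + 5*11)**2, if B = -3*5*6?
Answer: 11236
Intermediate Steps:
B = -90 (B = -15*6 = -90)
x(Z) = 51 (x(Z) = 6 + (-1*(-90))/2 = 6 + (1/2)*90 = 6 + 45 = 51)
(x(-4) + 5*11)**2 = (51 + 5*11)**2 = (51 + 55)**2 = 106**2 = 11236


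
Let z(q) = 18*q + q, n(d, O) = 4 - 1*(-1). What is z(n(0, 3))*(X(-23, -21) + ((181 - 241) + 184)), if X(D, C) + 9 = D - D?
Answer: 10925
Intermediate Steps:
n(d, O) = 5 (n(d, O) = 4 + 1 = 5)
X(D, C) = -9 (X(D, C) = -9 + (D - D) = -9 + 0 = -9)
z(q) = 19*q
z(n(0, 3))*(X(-23, -21) + ((181 - 241) + 184)) = (19*5)*(-9 + ((181 - 241) + 184)) = 95*(-9 + (-60 + 184)) = 95*(-9 + 124) = 95*115 = 10925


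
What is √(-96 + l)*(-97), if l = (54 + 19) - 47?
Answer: -97*I*√70 ≈ -811.56*I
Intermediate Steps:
l = 26 (l = 73 - 47 = 26)
√(-96 + l)*(-97) = √(-96 + 26)*(-97) = √(-70)*(-97) = (I*√70)*(-97) = -97*I*√70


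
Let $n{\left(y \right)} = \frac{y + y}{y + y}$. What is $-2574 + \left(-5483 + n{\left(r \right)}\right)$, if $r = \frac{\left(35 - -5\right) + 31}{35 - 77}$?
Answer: $-8056$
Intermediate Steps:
$r = - \frac{71}{42}$ ($r = \frac{\left(35 + 5\right) + 31}{-42} = \left(40 + 31\right) \left(- \frac{1}{42}\right) = 71 \left(- \frac{1}{42}\right) = - \frac{71}{42} \approx -1.6905$)
$n{\left(y \right)} = 1$ ($n{\left(y \right)} = \frac{2 y}{2 y} = 2 y \frac{1}{2 y} = 1$)
$-2574 + \left(-5483 + n{\left(r \right)}\right) = -2574 + \left(-5483 + 1\right) = -2574 - 5482 = -8056$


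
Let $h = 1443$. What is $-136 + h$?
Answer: $1307$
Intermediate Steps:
$-136 + h = -136 + 1443 = 1307$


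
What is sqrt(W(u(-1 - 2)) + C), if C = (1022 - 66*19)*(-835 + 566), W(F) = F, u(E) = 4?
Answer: 2*sqrt(15603) ≈ 249.82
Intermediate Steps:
C = 62408 (C = (1022 - 1254)*(-269) = -232*(-269) = 62408)
sqrt(W(u(-1 - 2)) + C) = sqrt(4 + 62408) = sqrt(62412) = 2*sqrt(15603)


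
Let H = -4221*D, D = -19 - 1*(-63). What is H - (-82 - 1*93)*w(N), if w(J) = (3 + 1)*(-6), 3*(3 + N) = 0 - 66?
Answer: -189924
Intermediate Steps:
N = -25 (N = -3 + (0 - 66)/3 = -3 + (⅓)*(-66) = -3 - 22 = -25)
D = 44 (D = -19 + 63 = 44)
w(J) = -24 (w(J) = 4*(-6) = -24)
H = -185724 (H = -4221*44 = -185724)
H - (-82 - 1*93)*w(N) = -185724 - (-82 - 1*93)*(-24) = -185724 - (-82 - 93)*(-24) = -185724 - (-175)*(-24) = -185724 - 1*4200 = -185724 - 4200 = -189924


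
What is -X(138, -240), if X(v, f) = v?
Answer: -138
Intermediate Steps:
-X(138, -240) = -1*138 = -138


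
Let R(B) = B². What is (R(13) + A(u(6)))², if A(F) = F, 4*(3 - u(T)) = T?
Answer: 116281/4 ≈ 29070.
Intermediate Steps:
u(T) = 3 - T/4
(R(13) + A(u(6)))² = (13² + (3 - ¼*6))² = (169 + (3 - 3/2))² = (169 + 3/2)² = (341/2)² = 116281/4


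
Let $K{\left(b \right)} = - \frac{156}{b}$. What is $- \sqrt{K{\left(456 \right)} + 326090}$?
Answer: $- \frac{3 \sqrt{52319274}}{38} \approx -571.04$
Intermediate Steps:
$- \sqrt{K{\left(456 \right)} + 326090} = - \sqrt{- \frac{156}{456} + 326090} = - \sqrt{\left(-156\right) \frac{1}{456} + 326090} = - \sqrt{- \frac{13}{38} + 326090} = - \sqrt{\frac{12391407}{38}} = - \frac{3 \sqrt{52319274}}{38}$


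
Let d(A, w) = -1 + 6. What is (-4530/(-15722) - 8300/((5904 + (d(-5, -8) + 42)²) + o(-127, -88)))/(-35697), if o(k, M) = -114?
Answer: 47128565/2244632321883 ≈ 2.0996e-5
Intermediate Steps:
d(A, w) = 5
(-4530/(-15722) - 8300/((5904 + (d(-5, -8) + 42)²) + o(-127, -88)))/(-35697) = (-4530/(-15722) - 8300/((5904 + (5 + 42)²) - 114))/(-35697) = (-4530*(-1/15722) - 8300/((5904 + 47²) - 114))*(-1/35697) = (2265/7861 - 8300/((5904 + 2209) - 114))*(-1/35697) = (2265/7861 - 8300/(8113 - 114))*(-1/35697) = (2265/7861 - 8300/7999)*(-1/35697) = -47128565/62880139*(-1/35697) = 47128565/2244632321883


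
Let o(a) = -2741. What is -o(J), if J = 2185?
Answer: 2741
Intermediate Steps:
-o(J) = -1*(-2741) = 2741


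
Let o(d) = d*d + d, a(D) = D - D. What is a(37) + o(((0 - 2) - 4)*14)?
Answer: 6972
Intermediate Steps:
a(D) = 0
o(d) = d + d² (o(d) = d² + d = d + d²)
a(37) + o(((0 - 2) - 4)*14) = 0 + (((0 - 2) - 4)*14)*(1 + ((0 - 2) - 4)*14) = 0 + ((-2 - 4)*14)*(1 + (-2 - 4)*14) = 0 + (-6*14)*(1 - 6*14) = 0 - 84*(1 - 84) = 0 - 84*(-83) = 0 + 6972 = 6972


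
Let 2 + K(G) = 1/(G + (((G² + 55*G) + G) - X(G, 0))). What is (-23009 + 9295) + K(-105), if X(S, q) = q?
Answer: -69128639/5040 ≈ -13716.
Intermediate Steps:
K(G) = -2 + 1/(G² + 57*G) (K(G) = -2 + 1/(G + (((G² + 55*G) + G) - 1*0)) = -2 + 1/(G + ((G² + 56*G) + 0)) = -2 + 1/(G + (G² + 56*G)) = -2 + 1/(G² + 57*G))
(-23009 + 9295) + K(-105) = (-23009 + 9295) + (1 - 114*(-105) - 2*(-105)²)/((-105)*(57 - 105)) = -13714 - 1/105*(1 + 11970 - 2*11025)/(-48) = -13714 - 1/105*(-1/48)*(1 + 11970 - 22050) = -13714 - 1/105*(-1/48)*(-10079) = -13714 - 10079/5040 = -69128639/5040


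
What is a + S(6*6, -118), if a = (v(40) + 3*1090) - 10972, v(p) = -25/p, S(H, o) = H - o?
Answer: -60389/8 ≈ -7548.6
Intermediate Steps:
a = -61621/8 (a = (-25/40 + 3*1090) - 10972 = (-25*1/40 + 3270) - 10972 = (-5/8 + 3270) - 10972 = 26155/8 - 10972 = -61621/8 ≈ -7702.6)
a + S(6*6, -118) = -61621/8 + (6*6 - 1*(-118)) = -61621/8 + (36 + 118) = -61621/8 + 154 = -60389/8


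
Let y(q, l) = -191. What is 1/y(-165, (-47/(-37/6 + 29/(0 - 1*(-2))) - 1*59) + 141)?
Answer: -1/191 ≈ -0.0052356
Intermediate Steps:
1/y(-165, (-47/(-37/6 + 29/(0 - 1*(-2))) - 1*59) + 141) = 1/(-191) = -1/191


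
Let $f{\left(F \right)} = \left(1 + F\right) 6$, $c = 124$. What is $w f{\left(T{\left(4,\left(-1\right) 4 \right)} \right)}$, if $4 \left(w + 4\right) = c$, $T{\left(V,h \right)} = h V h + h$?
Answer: $9882$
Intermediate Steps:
$T{\left(V,h \right)} = h + V h^{2}$ ($T{\left(V,h \right)} = V h h + h = V h^{2} + h = h + V h^{2}$)
$w = 27$ ($w = -4 + \frac{1}{4} \cdot 124 = -4 + 31 = 27$)
$f{\left(F \right)} = 6 + 6 F$
$w f{\left(T{\left(4,\left(-1\right) 4 \right)} \right)} = 27 \left(6 + 6 \left(-1\right) 4 \left(1 + 4 \left(\left(-1\right) 4\right)\right)\right) = 27 \left(6 + 6 \left(- 4 \left(1 + 4 \left(-4\right)\right)\right)\right) = 27 \left(6 + 6 \left(- 4 \left(1 - 16\right)\right)\right) = 27 \left(6 + 6 \left(\left(-4\right) \left(-15\right)\right)\right) = 27 \left(6 + 6 \cdot 60\right) = 27 \left(6 + 360\right) = 27 \cdot 366 = 9882$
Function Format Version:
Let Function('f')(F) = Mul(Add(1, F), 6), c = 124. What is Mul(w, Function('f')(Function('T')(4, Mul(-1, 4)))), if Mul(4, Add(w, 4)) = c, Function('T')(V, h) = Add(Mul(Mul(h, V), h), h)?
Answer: 9882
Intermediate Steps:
Function('T')(V, h) = Add(h, Mul(V, Pow(h, 2))) (Function('T')(V, h) = Add(Mul(Mul(V, h), h), h) = Add(Mul(V, Pow(h, 2)), h) = Add(h, Mul(V, Pow(h, 2))))
w = 27 (w = Add(-4, Mul(Rational(1, 4), 124)) = Add(-4, 31) = 27)
Function('f')(F) = Add(6, Mul(6, F))
Mul(w, Function('f')(Function('T')(4, Mul(-1, 4)))) = Mul(27, Add(6, Mul(6, Mul(Mul(-1, 4), Add(1, Mul(4, Mul(-1, 4))))))) = Mul(27, Add(6, Mul(6, Mul(-4, Add(1, Mul(4, -4)))))) = Mul(27, Add(6, Mul(6, Mul(-4, Add(1, -16))))) = Mul(27, Add(6, Mul(6, Mul(-4, -15)))) = Mul(27, Add(6, Mul(6, 60))) = Mul(27, Add(6, 360)) = Mul(27, 366) = 9882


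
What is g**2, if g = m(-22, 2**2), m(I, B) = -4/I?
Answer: 4/121 ≈ 0.033058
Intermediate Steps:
g = 2/11 (g = -4/(-22) = -4*(-1/22) = 2/11 ≈ 0.18182)
g**2 = (2/11)**2 = 4/121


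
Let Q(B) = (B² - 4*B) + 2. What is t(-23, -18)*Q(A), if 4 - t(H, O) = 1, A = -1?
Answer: 21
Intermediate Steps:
Q(B) = 2 + B² - 4*B
t(H, O) = 3 (t(H, O) = 4 - 1*1 = 4 - 1 = 3)
t(-23, -18)*Q(A) = 3*(2 + (-1)² - 4*(-1)) = 3*(2 + 1 + 4) = 3*7 = 21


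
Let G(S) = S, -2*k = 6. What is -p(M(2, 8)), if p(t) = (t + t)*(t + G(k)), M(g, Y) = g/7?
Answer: 76/49 ≈ 1.5510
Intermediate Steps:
k = -3 (k = -½*6 = -3)
M(g, Y) = g/7 (M(g, Y) = g*(⅐) = g/7)
p(t) = 2*t*(-3 + t) (p(t) = (t + t)*(t - 3) = (2*t)*(-3 + t) = 2*t*(-3 + t))
-p(M(2, 8)) = -2*(⅐)*2*(-3 + (⅐)*2) = -2*2*(-3 + 2/7)/7 = -2*2*(-19)/(7*7) = -1*(-76/49) = 76/49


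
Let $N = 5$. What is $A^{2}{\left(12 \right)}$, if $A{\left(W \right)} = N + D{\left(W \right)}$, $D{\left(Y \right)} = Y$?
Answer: $289$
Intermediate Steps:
$A{\left(W \right)} = 5 + W$
$A^{2}{\left(12 \right)} = \left(5 + 12\right)^{2} = 17^{2} = 289$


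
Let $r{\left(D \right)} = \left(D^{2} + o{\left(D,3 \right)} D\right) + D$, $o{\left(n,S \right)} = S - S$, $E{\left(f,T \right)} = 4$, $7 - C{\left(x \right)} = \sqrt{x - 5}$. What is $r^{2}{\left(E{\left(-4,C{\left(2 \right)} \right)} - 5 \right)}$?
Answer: $0$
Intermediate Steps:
$C{\left(x \right)} = 7 - \sqrt{-5 + x}$ ($C{\left(x \right)} = 7 - \sqrt{x - 5} = 7 - \sqrt{-5 + x}$)
$o{\left(n,S \right)} = 0$
$r{\left(D \right)} = D + D^{2}$ ($r{\left(D \right)} = \left(D^{2} + 0 D\right) + D = \left(D^{2} + 0\right) + D = D^{2} + D = D + D^{2}$)
$r^{2}{\left(E{\left(-4,C{\left(2 \right)} \right)} - 5 \right)} = \left(\left(4 - 5\right) \left(1 + \left(4 - 5\right)\right)\right)^{2} = \left(- (1 - 1)\right)^{2} = \left(\left(-1\right) 0\right)^{2} = 0^{2} = 0$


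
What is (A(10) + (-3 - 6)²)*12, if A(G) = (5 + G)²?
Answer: 3672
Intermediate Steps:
(A(10) + (-3 - 6)²)*12 = ((5 + 10)² + (-3 - 6)²)*12 = (15² + (-9)²)*12 = (225 + 81)*12 = 306*12 = 3672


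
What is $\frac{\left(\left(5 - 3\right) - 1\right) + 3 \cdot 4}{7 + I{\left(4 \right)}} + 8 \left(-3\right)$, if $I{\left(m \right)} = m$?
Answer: $- \frac{251}{11} \approx -22.818$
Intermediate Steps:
$\frac{\left(\left(5 - 3\right) - 1\right) + 3 \cdot 4}{7 + I{\left(4 \right)}} + 8 \left(-3\right) = \frac{\left(\left(5 - 3\right) - 1\right) + 3 \cdot 4}{7 + 4} + 8 \left(-3\right) = \frac{\left(2 - 1\right) + 12}{11} - 24 = \left(1 + 12\right) \frac{1}{11} - 24 = 13 \cdot \frac{1}{11} - 24 = \frac{13}{11} - 24 = - \frac{251}{11}$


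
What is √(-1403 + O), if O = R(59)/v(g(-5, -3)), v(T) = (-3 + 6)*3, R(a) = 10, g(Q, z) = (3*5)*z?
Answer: I*√12617/3 ≈ 37.442*I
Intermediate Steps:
g(Q, z) = 15*z
v(T) = 9 (v(T) = 3*3 = 9)
O = 10/9 ≈ 1.1111
√(-1403 + O) = √(-1403 + 10/9) = √(-12617/9) = I*√12617/3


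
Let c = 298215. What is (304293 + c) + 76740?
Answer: 679248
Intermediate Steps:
(304293 + c) + 76740 = (304293 + 298215) + 76740 = 602508 + 76740 = 679248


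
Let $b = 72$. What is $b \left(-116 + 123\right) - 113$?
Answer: $391$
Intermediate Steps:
$b \left(-116 + 123\right) - 113 = 72 \left(-116 + 123\right) - 113 = 72 \cdot 7 - 113 = 504 - 113 = 391$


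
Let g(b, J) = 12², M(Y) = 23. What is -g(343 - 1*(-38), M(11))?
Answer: -144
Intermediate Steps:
g(b, J) = 144
-g(343 - 1*(-38), M(11)) = -1*144 = -144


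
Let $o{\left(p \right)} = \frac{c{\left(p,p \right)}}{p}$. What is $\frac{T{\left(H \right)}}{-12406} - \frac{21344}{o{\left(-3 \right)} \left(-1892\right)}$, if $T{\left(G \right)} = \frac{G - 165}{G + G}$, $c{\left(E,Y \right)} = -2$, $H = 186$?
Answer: $\frac{12312902065}{727636712} \approx 16.922$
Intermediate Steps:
$o{\left(p \right)} = - \frac{2}{p}$
$T{\left(G \right)} = \frac{-165 + G}{2 G}$
$\frac{T{\left(H \right)}}{-12406} - \frac{21344}{o{\left(-3 \right)} \left(-1892\right)} = \frac{\frac{1}{2} \cdot \frac{1}{186} \left(-165 + 186\right)}{-12406} - \frac{21344}{- \frac{2}{-3} \left(-1892\right)} = \frac{1}{2} \cdot \frac{1}{186} \cdot 21 \left(- \frac{1}{12406}\right) - \frac{21344}{\left(-2\right) \left(- \frac{1}{3}\right) \left(-1892\right)} = \frac{7}{124} \left(- \frac{1}{12406}\right) - \frac{21344}{\frac{2}{3} \left(-1892\right)} = - \frac{7}{1538344} - \frac{21344}{- \frac{3784}{3}} = - \frac{7}{1538344} - - \frac{8004}{473} = - \frac{7}{1538344} + \frac{8004}{473} = \frac{12312902065}{727636712}$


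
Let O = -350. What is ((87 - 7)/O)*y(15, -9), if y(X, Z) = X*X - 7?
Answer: -1744/35 ≈ -49.829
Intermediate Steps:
y(X, Z) = -7 + X**2 (y(X, Z) = X**2 - 7 = -7 + X**2)
((87 - 7)/O)*y(15, -9) = ((87 - 7)/(-350))*(-7 + 15**2) = (80*(-1/350))*(-7 + 225) = -8/35*218 = -1744/35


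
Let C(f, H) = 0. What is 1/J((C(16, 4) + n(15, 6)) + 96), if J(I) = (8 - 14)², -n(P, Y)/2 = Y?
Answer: 1/36 ≈ 0.027778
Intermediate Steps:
n(P, Y) = -2*Y
J(I) = 36 (J(I) = (-6)² = 36)
1/J((C(16, 4) + n(15, 6)) + 96) = 1/36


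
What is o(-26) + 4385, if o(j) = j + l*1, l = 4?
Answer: 4363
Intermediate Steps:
o(j) = 4 + j (o(j) = j + 4*1 = j + 4 = 4 + j)
o(-26) + 4385 = (4 - 26) + 4385 = -22 + 4385 = 4363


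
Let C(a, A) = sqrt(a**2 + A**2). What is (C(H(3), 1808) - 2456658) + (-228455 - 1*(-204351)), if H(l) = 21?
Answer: -2480762 + 13*sqrt(19345) ≈ -2.4790e+6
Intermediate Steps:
C(a, A) = sqrt(A**2 + a**2)
(C(H(3), 1808) - 2456658) + (-228455 - 1*(-204351)) = (sqrt(1808**2 + 21**2) - 2456658) + (-228455 - 1*(-204351)) = (sqrt(3268864 + 441) - 2456658) + (-228455 + 204351) = (sqrt(3269305) - 2456658) - 24104 = (13*sqrt(19345) - 2456658) - 24104 = (-2456658 + 13*sqrt(19345)) - 24104 = -2480762 + 13*sqrt(19345)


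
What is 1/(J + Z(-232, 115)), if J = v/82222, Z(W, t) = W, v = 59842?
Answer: -41111/9507831 ≈ -0.0043239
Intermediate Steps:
J = 29921/41111 (J = 59842/82222 = 59842*(1/82222) = 29921/41111 ≈ 0.72781)
1/(J + Z(-232, 115)) = 1/(29921/41111 - 232) = 1/(-9507831/41111) = -41111/9507831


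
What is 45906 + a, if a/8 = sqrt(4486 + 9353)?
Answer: 45906 + 8*sqrt(13839) ≈ 46847.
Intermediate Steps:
a = 8*sqrt(13839) (a = 8*sqrt(4486 + 9353) = 8*sqrt(13839) ≈ 941.11)
45906 + a = 45906 + 8*sqrt(13839)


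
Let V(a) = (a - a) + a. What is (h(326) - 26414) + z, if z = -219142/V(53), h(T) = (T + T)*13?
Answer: -1169856/53 ≈ -22073.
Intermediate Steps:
V(a) = a (V(a) = 0 + a = a)
h(T) = 26*T (h(T) = (2*T)*13 = 26*T)
z = -219142/53 ≈ -4134.8
(h(326) - 26414) + z = (26*326 - 26414) - 219142/53 = (8476 - 26414) - 219142/53 = -17938 - 219142/53 = -1169856/53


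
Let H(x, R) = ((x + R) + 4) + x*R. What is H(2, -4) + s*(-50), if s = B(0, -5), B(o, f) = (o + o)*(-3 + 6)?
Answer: -6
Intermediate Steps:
B(o, f) = 6*o (B(o, f) = (2*o)*3 = 6*o)
H(x, R) = 4 + R + x + R*x (H(x, R) = ((R + x) + 4) + R*x = (4 + R + x) + R*x = 4 + R + x + R*x)
s = 0 (s = 6*0 = 0)
H(2, -4) + s*(-50) = (4 - 4 + 2 - 4*2) + 0*(-50) = (4 - 4 + 2 - 8) + 0 = -6 + 0 = -6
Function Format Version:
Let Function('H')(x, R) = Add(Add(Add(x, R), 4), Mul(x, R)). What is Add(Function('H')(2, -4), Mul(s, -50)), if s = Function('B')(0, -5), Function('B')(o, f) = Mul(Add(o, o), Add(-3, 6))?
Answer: -6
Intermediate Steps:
Function('B')(o, f) = Mul(6, o) (Function('B')(o, f) = Mul(Mul(2, o), 3) = Mul(6, o))
Function('H')(x, R) = Add(4, R, x, Mul(R, x)) (Function('H')(x, R) = Add(Add(Add(R, x), 4), Mul(R, x)) = Add(Add(4, R, x), Mul(R, x)) = Add(4, R, x, Mul(R, x)))
s = 0 (s = Mul(6, 0) = 0)
Add(Function('H')(2, -4), Mul(s, -50)) = Add(Add(4, -4, 2, Mul(-4, 2)), Mul(0, -50)) = Add(Add(4, -4, 2, -8), 0) = Add(-6, 0) = -6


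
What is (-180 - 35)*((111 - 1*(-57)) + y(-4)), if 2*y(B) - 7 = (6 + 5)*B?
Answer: -64285/2 ≈ -32143.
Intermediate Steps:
y(B) = 7/2 + 11*B/2 (y(B) = 7/2 + ((6 + 5)*B)/2 = 7/2 + (11*B)/2 = 7/2 + 11*B/2)
(-180 - 35)*((111 - 1*(-57)) + y(-4)) = (-180 - 35)*((111 - 1*(-57)) + (7/2 + (11/2)*(-4))) = -215*((111 + 57) + (7/2 - 22)) = -215*(168 - 37/2) = -215*299/2 = -64285/2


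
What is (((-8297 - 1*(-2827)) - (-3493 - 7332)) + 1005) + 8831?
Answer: 15191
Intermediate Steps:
(((-8297 - 1*(-2827)) - (-3493 - 7332)) + 1005) + 8831 = (((-8297 + 2827) - 1*(-10825)) + 1005) + 8831 = ((-5470 + 10825) + 1005) + 8831 = (5355 + 1005) + 8831 = 6360 + 8831 = 15191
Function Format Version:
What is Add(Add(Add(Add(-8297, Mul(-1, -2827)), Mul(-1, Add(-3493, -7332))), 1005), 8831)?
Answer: 15191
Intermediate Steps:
Add(Add(Add(Add(-8297, Mul(-1, -2827)), Mul(-1, Add(-3493, -7332))), 1005), 8831) = Add(Add(Add(Add(-8297, 2827), Mul(-1, -10825)), 1005), 8831) = Add(Add(Add(-5470, 10825), 1005), 8831) = Add(Add(5355, 1005), 8831) = Add(6360, 8831) = 15191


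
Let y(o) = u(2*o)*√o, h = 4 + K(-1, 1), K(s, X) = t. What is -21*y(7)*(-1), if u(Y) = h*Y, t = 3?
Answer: 2058*√7 ≈ 5445.0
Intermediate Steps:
K(s, X) = 3
h = 7 (h = 4 + 3 = 7)
u(Y) = 7*Y
y(o) = 14*o^(3/2) (y(o) = (7*(2*o))*√o = (14*o)*√o = 14*o^(3/2))
-21*y(7)*(-1) = -294*7^(3/2)*(-1) = -294*7*√7*(-1) = -2058*√7*(-1) = 2058*√7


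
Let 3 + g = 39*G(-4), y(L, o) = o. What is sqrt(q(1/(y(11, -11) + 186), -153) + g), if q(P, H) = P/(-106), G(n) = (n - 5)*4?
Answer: I*sqrt(19366089442)/3710 ≈ 37.51*I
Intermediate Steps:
G(n) = -20 + 4*n (G(n) = (-5 + n)*4 = -20 + 4*n)
q(P, H) = -P/106 (q(P, H) = P*(-1/106) = -P/106)
g = -1407 (g = -3 + 39*(-20 + 4*(-4)) = -3 + 39*(-20 - 16) = -3 + 39*(-36) = -3 - 1404 = -1407)
sqrt(q(1/(y(11, -11) + 186), -153) + g) = sqrt(-1/(106*(-11 + 186)) - 1407) = sqrt(-1/106/175 - 1407) = sqrt(-1/106*1/175 - 1407) = sqrt(-1/18550 - 1407) = sqrt(-26099851/18550) = I*sqrt(19366089442)/3710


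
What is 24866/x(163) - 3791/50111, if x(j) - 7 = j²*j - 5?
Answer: -15171809333/217018163139 ≈ -0.069910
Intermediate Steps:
x(j) = 2 + j³ (x(j) = 7 + (j²*j - 5) = 7 + (j³ - 5) = 7 + (-5 + j³) = 2 + j³)
24866/x(163) - 3791/50111 = 24866/(2 + 163³) - 3791/50111 = 24866/(2 + 4330747) - 3791*1/50111 = 24866/4330749 - 3791/50111 = -15171809333/217018163139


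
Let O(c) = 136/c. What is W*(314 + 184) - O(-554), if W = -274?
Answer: -37797136/277 ≈ -1.3645e+5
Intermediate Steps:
W*(314 + 184) - O(-554) = -274*(314 + 184) - 136/(-554) = -274*498 - 136*(-1)/554 = -136452 - 1*(-68/277) = -136452 + 68/277 = -37797136/277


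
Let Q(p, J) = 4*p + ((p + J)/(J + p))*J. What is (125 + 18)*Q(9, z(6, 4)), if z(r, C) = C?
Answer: 5720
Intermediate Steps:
Q(p, J) = J + 4*p (Q(p, J) = 4*p + ((J + p)/(J + p))*J = 4*p + 1*J = 4*p + J = J + 4*p)
(125 + 18)*Q(9, z(6, 4)) = (125 + 18)*(4 + 4*9) = 143*(4 + 36) = 143*40 = 5720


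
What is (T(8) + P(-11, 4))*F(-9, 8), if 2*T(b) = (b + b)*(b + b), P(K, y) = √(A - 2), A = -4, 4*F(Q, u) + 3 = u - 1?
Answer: 128 + I*√6 ≈ 128.0 + 2.4495*I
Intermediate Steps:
F(Q, u) = -1 + u/4 (F(Q, u) = -¾ + (u - 1)/4 = -¾ + (-1 + u)/4 = -¾ + (-¼ + u/4) = -1 + u/4)
P(K, y) = I*√6 (P(K, y) = √(-4 - 2) = √(-6) = I*√6)
T(b) = 2*b² (T(b) = ((b + b)*(b + b))/2 = ((2*b)*(2*b))/2 = (4*b²)/2 = 2*b²)
(T(8) + P(-11, 4))*F(-9, 8) = (2*8² + I*√6)*(-1 + (¼)*8) = (2*64 + I*√6)*(-1 + 2) = (128 + I*√6)*1 = 128 + I*√6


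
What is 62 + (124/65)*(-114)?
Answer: -10106/65 ≈ -155.48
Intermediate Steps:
62 + (124/65)*(-114) = 62 - 14136/65 = -10106/65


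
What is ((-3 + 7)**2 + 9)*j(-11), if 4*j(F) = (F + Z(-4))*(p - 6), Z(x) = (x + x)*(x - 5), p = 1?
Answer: -7625/4 ≈ -1906.3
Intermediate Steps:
Z(x) = 2*x*(-5 + x) (Z(x) = (2*x)*(-5 + x) = 2*x*(-5 + x))
j(F) = -90 - 5*F/4 (j(F) = ((F + 2*(-4)*(-5 - 4))*(1 - 6))/4 = ((F + 2*(-4)*(-9))*(-5))/4 = ((F + 72)*(-5))/4 = ((72 + F)*(-5))/4 = (-360 - 5*F)/4 = -90 - 5*F/4)
((-3 + 7)**2 + 9)*j(-11) = ((-3 + 7)**2 + 9)*(-90 - 5/4*(-11)) = (4**2 + 9)*(-90 + 55/4) = (16 + 9)*(-305/4) = 25*(-305/4) = -7625/4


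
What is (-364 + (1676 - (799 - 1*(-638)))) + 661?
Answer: 536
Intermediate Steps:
(-364 + (1676 - (799 - 1*(-638)))) + 661 = (-364 + (1676 - (799 + 638))) + 661 = (-364 + (1676 - 1*1437)) + 661 = (-364 + (1676 - 1437)) + 661 = (-364 + 239) + 661 = -125 + 661 = 536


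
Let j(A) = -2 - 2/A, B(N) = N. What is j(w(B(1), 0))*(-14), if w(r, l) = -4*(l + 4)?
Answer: 105/4 ≈ 26.250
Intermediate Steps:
w(r, l) = -16 - 4*l (w(r, l) = -4*(4 + l) = -16 - 4*l)
j(A) = -2 - 2/A
j(w(B(1), 0))*(-14) = (-2 - 2/(-16 - 4*0))*(-14) = (-2 - 2/(-16 + 0))*(-14) = (-2 - 2/(-16))*(-14) = (-2 - 2*(-1/16))*(-14) = (-2 + ⅛)*(-14) = -15/8*(-14) = 105/4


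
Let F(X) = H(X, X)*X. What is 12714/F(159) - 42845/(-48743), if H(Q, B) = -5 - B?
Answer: 82917953/211837078 ≈ 0.39142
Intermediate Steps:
F(X) = X*(-5 - X) (F(X) = (-5 - X)*X = X*(-5 - X))
12714/F(159) - 42845/(-48743) = 12714/((-1*159*(5 + 159))) - 42845/(-48743) = 12714/((-1*159*164)) - 42845*(-1/48743) = 12714/(-26076) + 42845/48743 = 12714*(-1/26076) + 42845/48743 = -2119/4346 + 42845/48743 = 82917953/211837078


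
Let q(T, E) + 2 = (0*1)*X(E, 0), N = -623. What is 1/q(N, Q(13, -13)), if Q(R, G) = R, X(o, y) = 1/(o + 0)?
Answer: -½ ≈ -0.50000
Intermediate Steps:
X(o, y) = 1/o
q(T, E) = -2 (q(T, E) = -2 + (0*1)/E = -2 + 0/E = -2 + 0 = -2)
1/q(N, Q(13, -13)) = 1/(-2) = -½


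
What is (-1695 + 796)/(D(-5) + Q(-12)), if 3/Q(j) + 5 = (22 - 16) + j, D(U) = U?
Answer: 341/2 ≈ 170.50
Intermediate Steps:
Q(j) = 3/(1 + j) (Q(j) = 3/(-5 + ((22 - 16) + j)) = 3/(-5 + (6 + j)) = 3/(1 + j))
(-1695 + 796)/(D(-5) + Q(-12)) = (-1695 + 796)/(-5 + 3/(1 - 12)) = -899/(-5 + 3/(-11)) = -899/(-5 + 3*(-1/11)) = -899/(-5 - 3/11) = -899/(-58/11) = -899*(-11/58) = 341/2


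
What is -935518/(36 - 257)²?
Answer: -935518/48841 ≈ -19.154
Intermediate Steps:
-935518/(36 - 257)² = -935518/((-221)²) = -935518/48841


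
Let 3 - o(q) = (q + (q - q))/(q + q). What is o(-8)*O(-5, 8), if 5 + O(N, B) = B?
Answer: 15/2 ≈ 7.5000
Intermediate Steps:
O(N, B) = -5 + B
o(q) = 5/2 (o(q) = 3 - (q + (q - q))/(q + q) = 3 - (q + 0)/(2*q) = 3 - q*1/(2*q) = 3 - 1*½ = 3 - ½ = 5/2)
o(-8)*O(-5, 8) = 5*(-5 + 8)/2 = (5/2)*3 = 15/2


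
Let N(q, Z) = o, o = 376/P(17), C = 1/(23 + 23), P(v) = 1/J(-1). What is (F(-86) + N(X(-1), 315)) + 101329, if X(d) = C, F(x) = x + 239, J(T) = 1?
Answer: 101858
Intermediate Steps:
F(x) = 239 + x
P(v) = 1 (P(v) = 1/1 = 1)
C = 1/46 ≈ 0.021739
X(d) = 1/46
o = 376 (o = 376/1 = 376*1 = 376)
N(q, Z) = 376
(F(-86) + N(X(-1), 315)) + 101329 = ((239 - 86) + 376) + 101329 = (153 + 376) + 101329 = 529 + 101329 = 101858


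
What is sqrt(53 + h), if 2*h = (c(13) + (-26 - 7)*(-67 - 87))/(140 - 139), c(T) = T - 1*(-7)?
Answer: 2*sqrt(651) ≈ 51.029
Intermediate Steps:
c(T) = 7 + T (c(T) = T + 7 = 7 + T)
h = 2551 (h = (((7 + 13) + (-26 - 7)*(-67 - 87))/(140 - 139))/2 = ((20 - 33*(-154))/1)/2 = ((20 + 5082)*1)/2 = (5102*1)/2 = (1/2)*5102 = 2551)
sqrt(53 + h) = sqrt(53 + 2551) = sqrt(2604) = 2*sqrt(651)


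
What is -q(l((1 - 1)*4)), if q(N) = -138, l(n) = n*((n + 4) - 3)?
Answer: 138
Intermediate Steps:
l(n) = n*(1 + n) (l(n) = n*((4 + n) - 3) = n*(1 + n))
-q(l((1 - 1)*4)) = -1*(-138) = 138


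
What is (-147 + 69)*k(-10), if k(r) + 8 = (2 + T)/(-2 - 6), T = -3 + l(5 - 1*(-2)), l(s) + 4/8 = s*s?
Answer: 8697/8 ≈ 1087.1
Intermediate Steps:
l(s) = -1/2 + s**2 (l(s) = -1/2 + s*s = -1/2 + s**2)
T = 91/2 (T = -3 + (-1/2 + (5 - 1*(-2))**2) = -3 + (-1/2 + (5 + 2)**2) = -3 + (-1/2 + 7**2) = -3 + (-1/2 + 49) = -3 + 97/2 = 91/2 ≈ 45.500)
k(r) = -223/16 (k(r) = -8 + (2 + 91/2)/(-2 - 6) = -8 + (95/2)/(-8) = -8 + (95/2)*(-1/8) = -8 - 95/16 = -223/16)
(-147 + 69)*k(-10) = (-147 + 69)*(-223/16) = -78*(-223/16) = 8697/8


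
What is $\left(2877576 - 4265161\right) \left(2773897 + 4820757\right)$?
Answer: $-10538227970590$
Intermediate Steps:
$\left(2877576 - 4265161\right) \left(2773897 + 4820757\right) = \left(-1387585\right) 7594654 = -10538227970590$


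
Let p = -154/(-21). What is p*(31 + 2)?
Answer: 242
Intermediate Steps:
p = 22/3 (p = -154*(-1/21) = 22/3 ≈ 7.3333)
p*(31 + 2) = 22*(31 + 2)/3 = (22/3)*33 = 242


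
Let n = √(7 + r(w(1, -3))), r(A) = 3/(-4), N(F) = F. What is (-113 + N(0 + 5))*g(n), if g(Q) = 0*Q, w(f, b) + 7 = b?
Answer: 0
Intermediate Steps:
w(f, b) = -7 + b
r(A) = -¾ (r(A) = 3*(-¼) = -¾)
n = 5/2 (n = √(7 - ¾) = √(25/4) = 5/2 ≈ 2.5000)
g(Q) = 0
(-113 + N(0 + 5))*g(n) = (-113 + (0 + 5))*0 = (-113 + 5)*0 = -108*0 = 0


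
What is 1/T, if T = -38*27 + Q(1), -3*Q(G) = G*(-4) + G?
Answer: -1/1025 ≈ -0.00097561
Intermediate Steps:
Q(G) = G (Q(G) = -(G*(-4) + G)/3 = -(-4*G + G)/3 = -(-1)*G = G)
T = -1025 (T = -38*27 + 1 = -1026 + 1 = -1025)
1/T = 1/(-1025) = -1/1025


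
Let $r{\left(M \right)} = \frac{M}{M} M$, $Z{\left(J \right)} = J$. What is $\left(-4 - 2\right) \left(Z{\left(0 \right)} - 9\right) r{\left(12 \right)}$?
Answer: $648$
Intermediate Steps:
$r{\left(M \right)} = M$ ($r{\left(M \right)} = 1 M = M$)
$\left(-4 - 2\right) \left(Z{\left(0 \right)} - 9\right) r{\left(12 \right)} = \left(-4 - 2\right) \left(0 - 9\right) 12 = \left(-6\right) \left(-9\right) 12 = 54 \cdot 12 = 648$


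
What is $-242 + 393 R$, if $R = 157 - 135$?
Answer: $8404$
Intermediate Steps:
$R = 22$ ($R = 157 - 135 = 22$)
$-242 + 393 R = -242 + 393 \cdot 22 = -242 + 8646 = 8404$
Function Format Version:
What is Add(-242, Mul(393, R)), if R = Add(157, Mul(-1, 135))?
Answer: 8404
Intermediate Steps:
R = 22 (R = Add(157, -135) = 22)
Add(-242, Mul(393, R)) = Add(-242, Mul(393, 22)) = Add(-242, 8646) = 8404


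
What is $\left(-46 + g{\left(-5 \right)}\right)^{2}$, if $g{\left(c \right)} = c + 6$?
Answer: $2025$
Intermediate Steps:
$g{\left(c \right)} = 6 + c$
$\left(-46 + g{\left(-5 \right)}\right)^{2} = \left(-46 + \left(6 - 5\right)\right)^{2} = \left(-46 + 1\right)^{2} = \left(-45\right)^{2} = 2025$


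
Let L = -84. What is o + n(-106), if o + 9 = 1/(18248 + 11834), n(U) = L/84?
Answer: -300819/30082 ≈ -10.000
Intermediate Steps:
n(U) = -1 (n(U) = -84/84 = -84*1/84 = -1)
o = -270737/30082 (o = -9 + 1/(18248 + 11834) = -9 + 1/30082 = -270737/30082 ≈ -9.0000)
o + n(-106) = -270737/30082 - 1 = -300819/30082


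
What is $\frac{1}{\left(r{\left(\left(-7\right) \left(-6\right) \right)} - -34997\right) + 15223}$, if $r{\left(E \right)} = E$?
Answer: $\frac{1}{50262} \approx 1.9896 \cdot 10^{-5}$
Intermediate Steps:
$\frac{1}{\left(r{\left(\left(-7\right) \left(-6\right) \right)} - -34997\right) + 15223} = \frac{1}{\left(\left(-7\right) \left(-6\right) - -34997\right) + 15223} = \frac{1}{\left(42 + 34997\right) + 15223} = \frac{1}{35039 + 15223} = \frac{1}{50262}$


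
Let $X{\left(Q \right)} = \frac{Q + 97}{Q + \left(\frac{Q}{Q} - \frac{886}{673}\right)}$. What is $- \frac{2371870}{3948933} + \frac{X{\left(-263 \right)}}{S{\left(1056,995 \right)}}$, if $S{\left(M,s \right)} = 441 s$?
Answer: $- \frac{30739258709307151}{51178000256818470} \approx -0.60063$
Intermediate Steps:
$X{\left(Q \right)} = \frac{97 + Q}{- \frac{213}{673} + Q}$ ($X{\left(Q \right)} = \frac{97 + Q}{Q + \left(1 - \frac{886}{673}\right)} = \frac{97 + Q}{Q - \frac{213}{673}} = \frac{97 + Q}{- \frac{213}{673} + Q}$)
$- \frac{2371870}{3948933} + \frac{X{\left(-263 \right)}}{S{\left(1056,995 \right)}} = - \frac{2371870}{3948933} + \frac{673 \frac{1}{-213 + 673 \left(-263\right)} \left(97 - 263\right)}{441 \cdot 995} = \left(-2371870\right) \frac{1}{3948933} + \frac{673 \frac{1}{-213 - 176999} \left(-166\right)}{438795} = - \frac{2371870}{3948933} + 673 \frac{1}{-177212} \left(-166\right) \frac{1}{438795} = - \frac{2371870}{3948933} + 673 \left(- \frac{1}{177212}\right) \left(-166\right) \frac{1}{438795} = - \frac{2371870}{3948933} + \frac{55859}{88606} \cdot \frac{1}{438795} = - \frac{2371870}{3948933} + \frac{55859}{38879869770} = - \frac{30739258709307151}{51178000256818470}$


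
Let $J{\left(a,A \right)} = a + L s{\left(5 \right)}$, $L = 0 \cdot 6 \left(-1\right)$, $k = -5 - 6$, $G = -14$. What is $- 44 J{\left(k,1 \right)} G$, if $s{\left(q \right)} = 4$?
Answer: $-6776$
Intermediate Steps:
$k = -11$ ($k = -5 - 6 = -11$)
$L = 0$ ($L = 0 \left(-1\right) = 0$)
$J{\left(a,A \right)} = a$ ($J{\left(a,A \right)} = a + 0 \cdot 4 = a + 0 = a$)
$- 44 J{\left(k,1 \right)} G = \left(-44\right) \left(-11\right) \left(-14\right) = 484 \left(-14\right) = -6776$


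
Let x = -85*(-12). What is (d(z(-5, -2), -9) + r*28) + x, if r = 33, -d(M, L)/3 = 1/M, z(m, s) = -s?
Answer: 3885/2 ≈ 1942.5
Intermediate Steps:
d(M, L) = -3/M
x = 1020
(d(z(-5, -2), -9) + r*28) + x = (-3/((-1*(-2))) + 33*28) + 1020 = (-3/2 + 924) + 1020 = 1845/2 + 1020 = 3885/2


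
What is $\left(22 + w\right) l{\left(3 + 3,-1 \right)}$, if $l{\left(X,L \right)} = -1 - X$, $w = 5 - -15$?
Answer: $-294$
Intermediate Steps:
$w = 20$ ($w = 5 + 15 = 20$)
$\left(22 + w\right) l{\left(3 + 3,-1 \right)} = \left(22 + 20\right) \left(-1 - \left(3 + 3\right)\right) = 42 \left(-1 - 6\right) = 42 \left(-7\right) = -294$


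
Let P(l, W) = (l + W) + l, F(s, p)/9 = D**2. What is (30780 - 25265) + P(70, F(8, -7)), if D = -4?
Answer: 5799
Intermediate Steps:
F(s, p) = 144 (F(s, p) = 9*(-4)**2 = 9*16 = 144)
P(l, W) = W + 2*l (P(l, W) = (W + l) + l = W + 2*l)
(30780 - 25265) + P(70, F(8, -7)) = (30780 - 25265) + (144 + 2*70) = 5515 + (144 + 140) = 5515 + 284 = 5799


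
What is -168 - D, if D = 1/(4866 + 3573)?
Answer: -1417753/8439 ≈ -168.00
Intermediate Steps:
D = 1/8439 ≈ 0.00011850
-168 - D = -168 - 1*1/8439 = -168 - 1/8439 = -1417753/8439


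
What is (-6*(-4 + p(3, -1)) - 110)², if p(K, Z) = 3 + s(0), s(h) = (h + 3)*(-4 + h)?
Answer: 1024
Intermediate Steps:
s(h) = (-4 + h)*(3 + h) (s(h) = (3 + h)*(-4 + h) = (-4 + h)*(3 + h))
p(K, Z) = -9 (p(K, Z) = 3 + (-12 + 0² - 1*0) = 3 + (-12 + 0 + 0) = 3 - 12 = -9)
(-6*(-4 + p(3, -1)) - 110)² = (-6*(-4 - 9) - 110)² = (-6*(-13) - 110)² = (78 - 110)² = (-32)² = 1024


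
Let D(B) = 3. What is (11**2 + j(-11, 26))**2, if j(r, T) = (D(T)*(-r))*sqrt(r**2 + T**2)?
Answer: 882574 + 7986*sqrt(797) ≈ 1.1080e+6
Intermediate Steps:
j(r, T) = -3*r*sqrt(T**2 + r**2) (j(r, T) = (3*(-r))*sqrt(r**2 + T**2) = (-3*r)*sqrt(T**2 + r**2) = -3*r*sqrt(T**2 + r**2))
(11**2 + j(-11, 26))**2 = (11**2 - 3*(-11)*sqrt(26**2 + (-11)**2))**2 = (121 - 3*(-11)*sqrt(676 + 121))**2 = (121 - 3*(-11)*sqrt(797))**2 = (121 + 33*sqrt(797))**2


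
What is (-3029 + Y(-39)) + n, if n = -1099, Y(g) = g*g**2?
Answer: -63447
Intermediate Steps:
Y(g) = g**3
(-3029 + Y(-39)) + n = (-3029 + (-39)**3) - 1099 = (-3029 - 59319) - 1099 = -62348 - 1099 = -63447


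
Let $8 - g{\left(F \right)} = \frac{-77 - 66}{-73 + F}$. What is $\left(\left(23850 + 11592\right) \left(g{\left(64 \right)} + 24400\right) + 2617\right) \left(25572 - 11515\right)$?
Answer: $12152386411683$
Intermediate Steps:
$g{\left(F \right)} = 8 + \frac{143}{-73 + F}$ ($g{\left(F \right)} = 8 - \frac{-77 - 66}{-73 + F} = 8 - - \frac{143}{-73 + F} = 8 + \frac{143}{-73 + F}$)
$\left(\left(23850 + 11592\right) \left(g{\left(64 \right)} + 24400\right) + 2617\right) \left(25572 - 11515\right) = \left(\left(23850 + 11592\right) \left(\frac{-441 + 8 \cdot 64}{-73 + 64} + 24400\right) + 2617\right) \left(25572 - 11515\right) = \left(35442 \left(\frac{-441 + 512}{-9} + 24400\right) + 2617\right) 14057 = \left(35442 \left(\left(- \frac{1}{9}\right) 71 + 24400\right) + 2617\right) 14057 = \left(35442 \left(- \frac{71}{9} + 24400\right) + 2617\right) 14057 = \left(35442 \cdot \frac{219529}{9} + 2617\right) 14057 = \left(864505202 + 2617\right) 14057 = 864507819 \cdot 14057 = 12152386411683$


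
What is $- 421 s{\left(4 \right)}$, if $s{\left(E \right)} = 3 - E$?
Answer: $421$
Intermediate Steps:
$- 421 s{\left(4 \right)} = - 421 \left(3 - 4\right) = \left(-421\right) \left(-1\right) = 421$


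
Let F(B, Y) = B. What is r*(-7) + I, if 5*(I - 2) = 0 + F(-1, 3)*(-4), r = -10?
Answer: 364/5 ≈ 72.800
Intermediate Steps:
I = 14/5 (I = 2 + (0 - 1*(-4))/5 = 2 + (0 + 4)/5 = 2 + (1/5)*4 = 2 + 4/5 = 14/5 ≈ 2.8000)
r*(-7) + I = -10*(-7) + 14/5 = 70 + 14/5 = 364/5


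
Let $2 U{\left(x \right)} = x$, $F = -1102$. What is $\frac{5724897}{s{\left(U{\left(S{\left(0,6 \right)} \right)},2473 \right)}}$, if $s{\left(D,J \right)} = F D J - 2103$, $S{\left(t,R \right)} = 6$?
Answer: $- \frac{1908299}{2725947} \approx -0.70005$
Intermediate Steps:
$U{\left(x \right)} = \frac{x}{2}$
$s{\left(D,J \right)} = -2103 - 1102 D J$ ($s{\left(D,J \right)} = - 1102 D J - 2103 = -2103 - 1102 D J$)
$\frac{5724897}{s{\left(U{\left(S{\left(0,6 \right)} \right)},2473 \right)}} = \frac{5724897}{-2103 - 1102 \cdot \frac{1}{2} \cdot 6 \cdot 2473} = \frac{5724897}{-2103 - 3306 \cdot 2473} = \frac{5724897}{-2103 - 8175738} = \frac{5724897}{-8177841} = 5724897 \left(- \frac{1}{8177841}\right) = - \frac{1908299}{2725947}$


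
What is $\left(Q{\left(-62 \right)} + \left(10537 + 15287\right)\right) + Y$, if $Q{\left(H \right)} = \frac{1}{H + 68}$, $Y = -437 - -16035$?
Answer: $\frac{248533}{6} \approx 41422.0$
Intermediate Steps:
$Y = 15598$ ($Y = -437 + 16035 = 15598$)
$Q{\left(H \right)} = \frac{1}{68 + H}$
$\left(Q{\left(-62 \right)} + \left(10537 + 15287\right)\right) + Y = \left(\frac{1}{68 - 62} + \left(10537 + 15287\right)\right) + 15598 = \left(\frac{1}{6} + 25824\right) + 15598 = \frac{154945}{6} + 15598 = \frac{248533}{6}$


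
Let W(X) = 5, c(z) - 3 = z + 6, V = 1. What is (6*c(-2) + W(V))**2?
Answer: 2209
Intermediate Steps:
c(z) = 9 + z (c(z) = 3 + (z + 6) = 3 + (6 + z) = 9 + z)
(6*c(-2) + W(V))**2 = (6*(9 - 2) + 5)**2 = (6*7 + 5)**2 = (42 + 5)**2 = 47**2 = 2209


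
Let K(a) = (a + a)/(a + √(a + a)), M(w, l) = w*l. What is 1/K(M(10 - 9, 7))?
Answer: ½ + √14/14 ≈ 0.76726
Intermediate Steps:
M(w, l) = l*w
K(a) = 2*a/(a + √2*√a) (K(a) = (2*a)/(a + √(2*a)) = (2*a)/(a + √2*√a) = 2*a/(a + √2*√a))
1/K(M(10 - 9, 7)) = 1/(2*(7*(10 - 9))/(7*(10 - 9) + √2*√(7*(10 - 9)))) = 1/(2*(7*1)/(7*1 + √2*√(7*1))) = 1/(2*7/(7 + √2*√7)) = 1/(2*7/(7 + √14)) = 1/(14/(7 + √14)) = ½ + √14/14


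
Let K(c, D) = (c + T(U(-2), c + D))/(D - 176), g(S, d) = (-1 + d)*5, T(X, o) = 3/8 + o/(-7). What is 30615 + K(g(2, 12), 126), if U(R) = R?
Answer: 85720347/2800 ≈ 30614.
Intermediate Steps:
T(X, o) = 3/8 - o/7 (T(X, o) = 3*(⅛) + o*(-⅐) = 3/8 - o/7)
g(S, d) = -5 + 5*d
K(c, D) = (3/8 - D/7 + 6*c/7)/(-176 + D) (K(c, D) = (c + (3/8 - (c + D)/7))/(D - 176) = (c + (3/8 - (D + c)/7))/(-176 + D) = (c + (3/8 + (-D/7 - c/7)))/(-176 + D) = (c + (3/8 - D/7 - c/7))/(-176 + D) = (3/8 - D/7 + 6*c/7)/(-176 + D))
30615 + K(g(2, 12), 126) = 30615 + (21 - 8*126 + 48*(-5 + 5*12))/(56*(-176 + 126)) = 30615 + (1/56)*(21 - 1008 + 48*(-5 + 60))/(-50) = 30615 + (1/56)*(-1/50)*(21 - 1008 + 48*55) = 30615 + (1/56)*(-1/50)*(21 - 1008 + 2640) = 30615 + (1/56)*(-1/50)*1653 = 30615 - 1653/2800 = 85720347/2800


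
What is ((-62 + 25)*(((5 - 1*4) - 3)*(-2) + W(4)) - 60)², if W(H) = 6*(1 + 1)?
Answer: 425104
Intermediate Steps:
W(H) = 12 (W(H) = 6*2 = 12)
((-62 + 25)*(((5 - 1*4) - 3)*(-2) + W(4)) - 60)² = ((-62 + 25)*(((5 - 1*4) - 3)*(-2) + 12) - 60)² = (-37*(((5 - 4) - 3)*(-2) + 12) - 60)² = (-37*((1 - 3)*(-2) + 12) - 60)² = (-37*(-2*(-2) + 12) - 60)² = (-37*(4 + 12) - 60)² = (-37*16 - 60)² = (-592 - 60)² = (-652)² = 425104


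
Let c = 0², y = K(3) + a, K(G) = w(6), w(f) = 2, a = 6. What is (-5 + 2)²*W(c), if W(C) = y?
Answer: 72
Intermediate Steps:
K(G) = 2
y = 8 (y = 2 + 6 = 8)
c = 0
W(C) = 8
(-5 + 2)²*W(c) = (-5 + 2)²*8 = (-3)²*8 = 9*8 = 72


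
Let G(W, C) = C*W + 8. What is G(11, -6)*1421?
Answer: -82418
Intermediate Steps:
G(W, C) = 8 + C*W
G(11, -6)*1421 = (8 - 6*11)*1421 = (8 - 66)*1421 = -58*1421 = -82418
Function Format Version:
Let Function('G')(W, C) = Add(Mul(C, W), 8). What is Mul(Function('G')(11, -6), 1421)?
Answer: -82418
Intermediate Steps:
Function('G')(W, C) = Add(8, Mul(C, W))
Mul(Function('G')(11, -6), 1421) = Mul(Add(8, Mul(-6, 11)), 1421) = Mul(Add(8, -66), 1421) = Mul(-58, 1421) = -82418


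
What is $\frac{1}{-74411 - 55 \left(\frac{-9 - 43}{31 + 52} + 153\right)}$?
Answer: $- \frac{83}{6871698} \approx -1.2079 \cdot 10^{-5}$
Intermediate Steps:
$\frac{1}{-74411 - 55 \left(\frac{-9 - 43}{31 + 52} + 153\right)} = \frac{1}{-74411 - 55 \left(- \frac{52}{83} + 153\right)} = \frac{1}{-74411 - \frac{695585}{83}} = \frac{1}{- \frac{6871698}{83}} = - \frac{83}{6871698}$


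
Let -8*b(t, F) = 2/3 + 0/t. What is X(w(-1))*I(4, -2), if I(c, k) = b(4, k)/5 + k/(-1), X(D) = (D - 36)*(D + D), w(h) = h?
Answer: 4403/30 ≈ 146.77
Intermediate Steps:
b(t, F) = -1/12 (b(t, F) = -(2/3 + 0/t)/8 = -(2*(⅓) + 0)/8 = -(⅔ + 0)/8 = -⅛*⅔ = -1/12)
X(D) = 2*D*(-36 + D) (X(D) = (-36 + D)*(2*D) = 2*D*(-36 + D))
I(c, k) = -1/60 - k (I(c, k) = -1/12/5 + k/(-1) = -1/12*⅕ + k*(-1) = -1/60 - k)
X(w(-1))*I(4, -2) = (2*(-1)*(-36 - 1))*(-1/60 - 1*(-2)) = (2*(-1)*(-37))*(-1/60 + 2) = 74*(119/60) = 4403/30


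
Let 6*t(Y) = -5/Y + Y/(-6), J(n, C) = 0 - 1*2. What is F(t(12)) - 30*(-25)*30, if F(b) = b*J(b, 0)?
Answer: 810029/36 ≈ 22501.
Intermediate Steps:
J(n, C) = -2 (J(n, C) = 0 - 2 = -2)
t(Y) = -5/(6*Y) - Y/36 (t(Y) = (-5/Y + Y/(-6))/6 = (-5/Y + Y*(-1/6))/6 = (-5/Y - Y/6)/6 = -5/(6*Y) - Y/36)
F(b) = -2*b (F(b) = b*(-2) = -2*b)
F(t(12)) - 30*(-25)*30 = -(-30 - 1*12**2)/(18*12) - 30*(-25)*30 = -(-30 - 1*144)/(18*12) + 750*30 = -(-30 - 144)/(18*12) + 22500 = -(-174)/(18*12) + 22500 = -2*(-29/72) + 22500 = 29/36 + 22500 = 810029/36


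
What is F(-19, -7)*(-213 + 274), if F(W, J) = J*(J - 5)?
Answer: 5124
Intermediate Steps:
F(W, J) = J*(-5 + J)
F(-19, -7)*(-213 + 274) = (-7*(-5 - 7))*(-213 + 274) = -7*(-12)*61 = 84*61 = 5124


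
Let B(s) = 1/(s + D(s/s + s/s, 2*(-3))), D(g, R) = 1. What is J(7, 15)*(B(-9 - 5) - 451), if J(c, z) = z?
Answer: -87960/13 ≈ -6766.2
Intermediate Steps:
B(s) = 1/(1 + s) (B(s) = 1/(s + 1) = 1/(1 + s))
J(7, 15)*(B(-9 - 5) - 451) = 15*(1/(1 + (-9 - 5)) - 451) = 15*(1/(1 - 14) - 451) = 15*(1/(-13) - 451) = 15*(-1/13 - 451) = 15*(-5864/13) = -87960/13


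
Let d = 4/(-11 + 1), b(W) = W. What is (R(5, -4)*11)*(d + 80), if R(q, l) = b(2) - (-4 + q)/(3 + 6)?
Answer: 74426/45 ≈ 1653.9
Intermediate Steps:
R(q, l) = 22/9 - q/9 (R(q, l) = 2 - (-4 + q)/(3 + 6) = 2 - (-4 + q)/9 = 2 - (-4/9 + q/9) = 2 + (4/9 - q/9) = 22/9 - q/9)
d = -⅖ (d = 4/(-10) = -⅒*4 = -⅖ ≈ -0.40000)
(R(5, -4)*11)*(d + 80) = ((22/9 - ⅑*5)*11)*(-⅖ + 80) = ((22/9 - 5/9)*11)*(398/5) = ((17/9)*11)*(398/5) = (187/9)*(398/5) = 74426/45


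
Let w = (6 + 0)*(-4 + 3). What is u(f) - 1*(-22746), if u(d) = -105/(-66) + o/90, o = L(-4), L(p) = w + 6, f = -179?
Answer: 500447/22 ≈ 22748.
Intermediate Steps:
w = -6 (w = 6*(-1) = -6)
L(p) = 0 (L(p) = -6 + 6 = 0)
o = 0
u(d) = 35/22 (u(d) = -105/(-66) + 0/90 = -105*(-1/66) + 0*(1/90) = 35/22 + 0 = 35/22)
u(f) - 1*(-22746) = 35/22 - 1*(-22746) = 35/22 + 22746 = 500447/22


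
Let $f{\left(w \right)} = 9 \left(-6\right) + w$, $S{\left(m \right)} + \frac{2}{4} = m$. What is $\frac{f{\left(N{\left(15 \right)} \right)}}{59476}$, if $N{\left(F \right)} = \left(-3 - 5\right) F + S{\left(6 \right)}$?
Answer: $- \frac{337}{118952} \approx -0.0028331$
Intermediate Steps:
$S{\left(m \right)} = - \frac{1}{2} + m$
$N{\left(F \right)} = \frac{11}{2} - 8 F$ ($N{\left(F \right)} = \left(-3 - 5\right) F + \left(- \frac{1}{2} + 6\right) = \left(-3 - 5\right) F + \frac{11}{2} = - 8 F + \frac{11}{2} = \frac{11}{2} - 8 F$)
$f{\left(w \right)} = -54 + w$
$\frac{f{\left(N{\left(15 \right)} \right)}}{59476} = \frac{-54 + \left(\frac{11}{2} - 120\right)}{59476} = \left(-54 + \left(\frac{11}{2} - 120\right)\right) \frac{1}{59476} = \left(-54 - \frac{229}{2}\right) \frac{1}{59476} = \left(- \frac{337}{2}\right) \frac{1}{59476} = - \frac{337}{118952}$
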